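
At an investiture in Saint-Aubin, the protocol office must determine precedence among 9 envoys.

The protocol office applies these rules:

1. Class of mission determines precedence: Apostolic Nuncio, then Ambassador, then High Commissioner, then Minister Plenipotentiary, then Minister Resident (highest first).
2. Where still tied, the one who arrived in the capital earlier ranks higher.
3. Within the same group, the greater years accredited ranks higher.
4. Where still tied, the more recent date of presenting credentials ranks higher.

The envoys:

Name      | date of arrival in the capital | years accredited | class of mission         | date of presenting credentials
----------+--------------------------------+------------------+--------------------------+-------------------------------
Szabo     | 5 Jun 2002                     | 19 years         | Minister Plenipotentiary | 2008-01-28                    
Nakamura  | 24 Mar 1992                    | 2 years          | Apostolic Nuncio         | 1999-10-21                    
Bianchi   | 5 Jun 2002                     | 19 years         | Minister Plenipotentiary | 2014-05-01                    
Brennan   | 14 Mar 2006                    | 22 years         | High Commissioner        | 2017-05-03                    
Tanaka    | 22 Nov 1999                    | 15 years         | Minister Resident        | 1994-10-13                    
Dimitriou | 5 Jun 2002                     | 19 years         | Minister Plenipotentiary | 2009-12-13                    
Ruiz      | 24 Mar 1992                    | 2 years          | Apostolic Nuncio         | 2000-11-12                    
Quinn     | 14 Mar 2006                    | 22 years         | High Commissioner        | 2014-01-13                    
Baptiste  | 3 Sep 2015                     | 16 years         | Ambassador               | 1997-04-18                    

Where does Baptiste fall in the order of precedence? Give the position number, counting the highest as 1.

By class of mission: Ruiz and Nakamura (Apostolic Nuncio); then Baptiste (Ambassador); then Brennan and Quinn (High Commissioner); then Bianchi, Dimitriou and Szabo (Minister Plenipotentiary); then Tanaka (Minister Resident).
Ruiz and Nakamura both have date of arrival in the capital 24 Mar 1992, so the next rule applies.
Ruiz and Nakamura both have years accredited 2 years, so the next rule applies.
Among Ruiz and Nakamura, by date of presenting credentials (later first): Ruiz (2000-11-12) before Nakamura (1999-10-21).
Brennan and Quinn both have date of arrival in the capital 14 Mar 2006, so the next rule applies.
Brennan and Quinn both have years accredited 22 years, so the next rule applies.
Among Brennan and Quinn, by date of presenting credentials (later first): Brennan (2017-05-03) before Quinn (2014-01-13).
Bianchi, Dimitriou and Szabo all have date of arrival in the capital 5 Jun 2002, so the next rule applies.
Bianchi, Dimitriou and Szabo all have years accredited 19 years, so the next rule applies.
Among Bianchi, Dimitriou and Szabo, by date of presenting credentials (later first): Bianchi (2014-05-01) before Dimitriou (2009-12-13) before Szabo (2008-01-28).
Order: Ruiz, Nakamura, Baptiste, Brennan, Quinn, Bianchi, Dimitriou, Szabo, Tanaka. So position 3.

3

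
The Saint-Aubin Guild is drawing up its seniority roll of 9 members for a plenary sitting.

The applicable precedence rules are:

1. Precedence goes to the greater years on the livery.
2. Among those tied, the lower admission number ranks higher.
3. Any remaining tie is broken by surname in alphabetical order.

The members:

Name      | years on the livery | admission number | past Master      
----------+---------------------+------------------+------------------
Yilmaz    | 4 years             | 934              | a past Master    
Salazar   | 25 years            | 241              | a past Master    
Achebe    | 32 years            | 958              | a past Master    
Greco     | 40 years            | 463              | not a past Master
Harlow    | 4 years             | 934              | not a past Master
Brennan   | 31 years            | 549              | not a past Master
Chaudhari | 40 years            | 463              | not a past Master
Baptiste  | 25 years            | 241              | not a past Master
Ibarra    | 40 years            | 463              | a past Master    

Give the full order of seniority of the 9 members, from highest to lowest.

By years on the livery (higher first): Chaudhari, Greco and Ibarra (each 40 years); then Achebe (32 years); then Brennan (31 years); then Baptiste and Salazar (both 25 years); then Harlow and Yilmaz (both 4 years).
Chaudhari, Greco and Ibarra all have admission number 463, so the next rule applies.
Among Chaudhari, Greco and Ibarra, alphabetically by surname: Chaudhari before Greco before Ibarra.
Baptiste and Salazar both have admission number 241, so the next rule applies.
Among Baptiste and Salazar, alphabetically by surname: Baptiste before Salazar.
Harlow and Yilmaz both have admission number 934, so the next rule applies.
Among Harlow and Yilmaz, alphabetically by surname: Harlow before Yilmaz.
Full order: Chaudhari, Greco, Ibarra, Achebe, Brennan, Baptiste, Salazar, Harlow, Yilmaz.

Chaudhari, Greco, Ibarra, Achebe, Brennan, Baptiste, Salazar, Harlow, Yilmaz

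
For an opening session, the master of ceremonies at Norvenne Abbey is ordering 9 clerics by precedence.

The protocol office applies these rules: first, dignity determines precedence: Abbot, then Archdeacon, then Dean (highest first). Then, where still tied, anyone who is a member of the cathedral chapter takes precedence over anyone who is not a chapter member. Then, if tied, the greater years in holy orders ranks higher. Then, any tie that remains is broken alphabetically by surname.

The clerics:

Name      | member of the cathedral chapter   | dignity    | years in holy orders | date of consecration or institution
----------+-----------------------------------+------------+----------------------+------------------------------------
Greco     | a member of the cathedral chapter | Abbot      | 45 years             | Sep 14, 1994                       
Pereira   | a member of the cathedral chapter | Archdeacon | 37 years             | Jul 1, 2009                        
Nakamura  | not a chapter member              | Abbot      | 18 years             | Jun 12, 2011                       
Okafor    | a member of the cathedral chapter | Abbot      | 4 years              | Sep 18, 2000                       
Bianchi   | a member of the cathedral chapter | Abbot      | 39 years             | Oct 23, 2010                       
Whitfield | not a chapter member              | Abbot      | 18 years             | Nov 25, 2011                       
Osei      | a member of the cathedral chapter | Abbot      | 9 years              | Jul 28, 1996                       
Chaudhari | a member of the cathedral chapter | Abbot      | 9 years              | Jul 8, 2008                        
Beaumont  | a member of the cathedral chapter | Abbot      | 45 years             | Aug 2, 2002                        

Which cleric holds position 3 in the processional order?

By dignity: Beaumont, Greco, Bianchi, Chaudhari, Osei, Okafor, Nakamura and Whitfield (Abbot); then Pereira (Archdeacon).
Among Beaumont, Greco, Bianchi, Chaudhari, Osei, Okafor, Nakamura and Whitfield, a member of the cathedral chapter before not a chapter member: Beaumont, Greco, Bianchi, Chaudhari, Osei and Okafor (a member of the cathedral chapter) before Nakamura and Whitfield (not a chapter member).
Among Beaumont, Greco, Bianchi, Chaudhari, Osei and Okafor, by years in holy orders (higher first): Beaumont and Greco (45 years) before Bianchi (39 years) before Chaudhari and Osei (9 years) before Okafor (4 years).
Among Beaumont and Greco, alphabetically by surname: Beaumont before Greco.
Among Chaudhari and Osei, alphabetically by surname: Chaudhari before Osei.
Nakamura and Whitfield both have years in holy orders 18 years, so the next rule applies.
Among Nakamura and Whitfield, alphabetically by surname: Nakamura before Whitfield.
Order: Beaumont, Greco, Bianchi, Chaudhari, Osei, Okafor, Nakamura, Whitfield, Pereira.

Bianchi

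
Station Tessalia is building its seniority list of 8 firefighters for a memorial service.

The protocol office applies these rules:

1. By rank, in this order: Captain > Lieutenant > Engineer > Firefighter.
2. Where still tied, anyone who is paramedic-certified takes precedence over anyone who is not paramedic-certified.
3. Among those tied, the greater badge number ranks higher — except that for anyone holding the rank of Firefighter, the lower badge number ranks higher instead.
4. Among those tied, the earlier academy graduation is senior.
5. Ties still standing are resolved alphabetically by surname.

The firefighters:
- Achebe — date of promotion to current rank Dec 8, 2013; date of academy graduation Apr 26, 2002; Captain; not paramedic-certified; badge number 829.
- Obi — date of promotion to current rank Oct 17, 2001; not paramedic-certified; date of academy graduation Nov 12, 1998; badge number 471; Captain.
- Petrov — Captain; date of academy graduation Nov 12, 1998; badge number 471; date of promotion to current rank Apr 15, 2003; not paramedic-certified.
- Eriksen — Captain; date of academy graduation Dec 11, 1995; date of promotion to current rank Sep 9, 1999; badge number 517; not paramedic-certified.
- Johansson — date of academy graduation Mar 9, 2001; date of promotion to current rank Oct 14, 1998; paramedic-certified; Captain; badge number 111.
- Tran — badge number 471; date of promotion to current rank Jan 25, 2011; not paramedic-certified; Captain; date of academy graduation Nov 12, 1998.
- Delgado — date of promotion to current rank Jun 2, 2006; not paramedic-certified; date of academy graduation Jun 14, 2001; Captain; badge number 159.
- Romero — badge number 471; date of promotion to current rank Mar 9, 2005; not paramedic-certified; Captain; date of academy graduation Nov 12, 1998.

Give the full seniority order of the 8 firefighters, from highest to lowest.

Johansson, Achebe, Eriksen, Obi, Petrov, Romero, Tran, Delgado

By rank: Johansson, Achebe, Eriksen, Obi, Petrov, Romero, Tran and Delgado (Captain).
Among Johansson, Achebe, Eriksen, Obi, Petrov, Romero, Tran and Delgado, paramedic-certified before not paramedic-certified: Johansson (paramedic-certified) before Achebe, Eriksen, Obi, Petrov, Romero, Tran and Delgado (not paramedic-certified).
Among Achebe, Eriksen, Obi, Petrov, Romero, Tran and Delgado, by badge number (higher first): Achebe (829) before Eriksen (517) before Obi, Petrov, Romero and Tran (471) before Delgado (159).
Obi, Petrov, Romero and Tran all have date of academy graduation Nov 12, 1998, so the next rule applies.
Among Obi, Petrov, Romero and Tran, alphabetically by surname: Obi before Petrov before Romero before Tran.
Full order: Johansson, Achebe, Eriksen, Obi, Petrov, Romero, Tran, Delgado.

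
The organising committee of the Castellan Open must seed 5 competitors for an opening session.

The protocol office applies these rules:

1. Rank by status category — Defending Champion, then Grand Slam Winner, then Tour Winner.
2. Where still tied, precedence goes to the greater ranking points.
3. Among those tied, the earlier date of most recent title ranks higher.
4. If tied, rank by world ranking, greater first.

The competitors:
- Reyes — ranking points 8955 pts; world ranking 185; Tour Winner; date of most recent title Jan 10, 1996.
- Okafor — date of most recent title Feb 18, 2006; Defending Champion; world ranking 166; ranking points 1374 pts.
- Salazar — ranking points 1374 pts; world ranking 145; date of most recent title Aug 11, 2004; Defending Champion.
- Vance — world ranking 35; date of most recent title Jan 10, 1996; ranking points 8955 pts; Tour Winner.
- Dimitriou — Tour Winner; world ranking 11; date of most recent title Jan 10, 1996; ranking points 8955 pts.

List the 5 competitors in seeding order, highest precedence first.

Salazar, Okafor, Reyes, Vance, Dimitriou

By status category: Salazar and Okafor (Defending Champion); then Reyes, Vance and Dimitriou (Tour Winner).
Salazar and Okafor both have ranking points 1374 pts, so the next rule applies.
Among Salazar and Okafor, by date of most recent title (earlier first): Salazar (Aug 11, 2004) before Okafor (Feb 18, 2006).
Reyes, Vance and Dimitriou all have ranking points 8955 pts, so the next rule applies.
Reyes, Vance and Dimitriou all have date of most recent title Jan 10, 1996, so the next rule applies.
Among Reyes, Vance and Dimitriou, by world ranking (higher first): Reyes (185) before Vance (35) before Dimitriou (11).
Full order: Salazar, Okafor, Reyes, Vance, Dimitriou.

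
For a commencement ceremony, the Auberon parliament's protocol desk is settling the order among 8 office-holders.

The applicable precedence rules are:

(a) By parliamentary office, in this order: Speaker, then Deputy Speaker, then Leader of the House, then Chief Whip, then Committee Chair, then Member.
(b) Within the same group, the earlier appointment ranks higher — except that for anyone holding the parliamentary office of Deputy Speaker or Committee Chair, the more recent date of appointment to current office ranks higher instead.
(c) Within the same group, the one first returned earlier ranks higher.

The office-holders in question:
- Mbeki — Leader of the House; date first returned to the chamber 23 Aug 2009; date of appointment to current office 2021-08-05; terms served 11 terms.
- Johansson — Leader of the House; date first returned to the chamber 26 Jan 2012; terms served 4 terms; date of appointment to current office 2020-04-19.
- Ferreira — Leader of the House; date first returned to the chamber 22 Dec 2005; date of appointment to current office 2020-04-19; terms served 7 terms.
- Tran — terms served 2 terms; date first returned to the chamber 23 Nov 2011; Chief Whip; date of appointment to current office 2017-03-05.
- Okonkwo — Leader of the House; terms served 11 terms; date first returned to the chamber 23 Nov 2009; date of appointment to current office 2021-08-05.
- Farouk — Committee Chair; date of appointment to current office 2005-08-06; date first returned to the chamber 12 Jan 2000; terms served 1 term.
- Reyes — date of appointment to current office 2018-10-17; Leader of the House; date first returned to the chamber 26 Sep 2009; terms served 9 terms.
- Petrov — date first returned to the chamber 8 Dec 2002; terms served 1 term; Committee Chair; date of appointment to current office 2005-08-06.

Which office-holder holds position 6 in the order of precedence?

Tran

By parliamentary office: Reyes, Ferreira, Johansson, Mbeki and Okonkwo (Leader of the House); then Tran (Chief Whip); then Farouk and Petrov (Committee Chair).
Among Reyes, Ferreira, Johansson, Mbeki and Okonkwo, by date of appointment to current office (earlier first): Reyes (2018-10-17) before Ferreira and Johansson (2020-04-19) before Mbeki and Okonkwo (2021-08-05).
Among Ferreira and Johansson, by date first returned to the chamber (earlier first): Ferreira (22 Dec 2005) before Johansson (26 Jan 2012).
Among Mbeki and Okonkwo, by date first returned to the chamber (earlier first): Mbeki (23 Aug 2009) before Okonkwo (23 Nov 2009).
Farouk and Petrov both have date of appointment to current office 2005-08-06, so the next rule applies.
Among Farouk and Petrov, by date first returned to the chamber (earlier first): Farouk (12 Jan 2000) before Petrov (8 Dec 2002).
Order: Reyes, Ferreira, Johansson, Mbeki, Okonkwo, Tran, Farouk, Petrov.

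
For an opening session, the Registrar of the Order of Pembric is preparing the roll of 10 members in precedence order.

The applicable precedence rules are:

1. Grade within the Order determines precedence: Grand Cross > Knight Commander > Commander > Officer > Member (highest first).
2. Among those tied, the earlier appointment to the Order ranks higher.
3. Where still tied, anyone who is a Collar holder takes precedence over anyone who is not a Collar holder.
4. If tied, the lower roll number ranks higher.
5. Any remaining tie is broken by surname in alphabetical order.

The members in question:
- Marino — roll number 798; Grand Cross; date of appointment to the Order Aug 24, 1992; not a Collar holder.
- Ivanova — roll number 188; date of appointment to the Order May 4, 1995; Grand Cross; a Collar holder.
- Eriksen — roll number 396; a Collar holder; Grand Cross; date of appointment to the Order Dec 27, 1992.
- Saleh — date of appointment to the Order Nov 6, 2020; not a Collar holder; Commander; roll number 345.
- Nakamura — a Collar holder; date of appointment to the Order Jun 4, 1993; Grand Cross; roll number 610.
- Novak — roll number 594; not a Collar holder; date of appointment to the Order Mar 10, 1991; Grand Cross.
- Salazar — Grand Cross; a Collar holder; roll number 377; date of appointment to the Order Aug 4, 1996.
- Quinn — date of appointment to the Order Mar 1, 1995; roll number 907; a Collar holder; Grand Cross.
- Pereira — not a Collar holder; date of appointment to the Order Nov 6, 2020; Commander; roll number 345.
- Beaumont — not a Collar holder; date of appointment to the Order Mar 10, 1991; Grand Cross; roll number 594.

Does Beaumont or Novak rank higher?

Beaumont

By grade within the Order: Beaumont, Novak, Marino, Eriksen, Nakamura, Quinn, Ivanova and Salazar (Grand Cross); then Pereira and Saleh (Commander).
Among Beaumont, Novak, Marino, Eriksen, Nakamura, Quinn, Ivanova and Salazar, by date of appointment to the Order (earlier first): Beaumont and Novak (Mar 10, 1991) before Marino (Aug 24, 1992) before Eriksen (Dec 27, 1992) before Nakamura (Jun 4, 1993) before Quinn (Mar 1, 1995) before Ivanova (May 4, 1995) before Salazar (Aug 4, 1996).
Beaumont and Novak are each not a Collar holder, so the next rule applies.
Beaumont and Novak both have roll number 594, so the next rule applies.
Among Beaumont and Novak, alphabetically by surname: Beaumont before Novak.
Pereira and Saleh both have date of appointment to the Order Nov 6, 2020, so the next rule applies.
Pereira and Saleh are each not a Collar holder, so the next rule applies.
Pereira and Saleh both have roll number 345, so the next rule applies.
Among Pereira and Saleh, alphabetically by surname: Pereira before Saleh.
So Beaumont takes precedence.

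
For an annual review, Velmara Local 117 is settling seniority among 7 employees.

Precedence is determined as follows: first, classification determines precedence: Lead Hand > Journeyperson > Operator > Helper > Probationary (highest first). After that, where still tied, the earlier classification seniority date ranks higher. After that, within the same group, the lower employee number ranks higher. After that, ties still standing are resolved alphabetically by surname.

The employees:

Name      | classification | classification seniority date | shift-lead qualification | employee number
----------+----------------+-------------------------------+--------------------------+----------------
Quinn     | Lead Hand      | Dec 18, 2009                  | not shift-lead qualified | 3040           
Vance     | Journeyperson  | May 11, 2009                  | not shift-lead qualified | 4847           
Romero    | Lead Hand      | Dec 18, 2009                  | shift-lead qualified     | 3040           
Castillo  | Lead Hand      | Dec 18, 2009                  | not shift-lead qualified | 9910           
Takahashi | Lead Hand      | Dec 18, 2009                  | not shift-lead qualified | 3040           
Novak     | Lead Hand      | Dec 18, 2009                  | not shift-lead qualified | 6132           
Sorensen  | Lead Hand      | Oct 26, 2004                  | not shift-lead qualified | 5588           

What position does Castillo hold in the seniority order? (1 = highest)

6

By classification: Sorensen, Quinn, Romero, Takahashi, Novak and Castillo (Lead Hand); then Vance (Journeyperson).
Among Sorensen, Quinn, Romero, Takahashi, Novak and Castillo, by classification seniority date (earlier first): Sorensen (Oct 26, 2004) before Quinn, Romero, Takahashi, Novak and Castillo (Dec 18, 2009).
Among Quinn, Romero, Takahashi, Novak and Castillo, by employee number (lower first): Quinn, Romero and Takahashi (3040) before Novak (6132) before Castillo (9910).
Among Quinn, Romero and Takahashi, alphabetically by surname: Quinn before Romero before Takahashi.
Order: Sorensen, Quinn, Romero, Takahashi, Novak, Castillo, Vance. So position 6.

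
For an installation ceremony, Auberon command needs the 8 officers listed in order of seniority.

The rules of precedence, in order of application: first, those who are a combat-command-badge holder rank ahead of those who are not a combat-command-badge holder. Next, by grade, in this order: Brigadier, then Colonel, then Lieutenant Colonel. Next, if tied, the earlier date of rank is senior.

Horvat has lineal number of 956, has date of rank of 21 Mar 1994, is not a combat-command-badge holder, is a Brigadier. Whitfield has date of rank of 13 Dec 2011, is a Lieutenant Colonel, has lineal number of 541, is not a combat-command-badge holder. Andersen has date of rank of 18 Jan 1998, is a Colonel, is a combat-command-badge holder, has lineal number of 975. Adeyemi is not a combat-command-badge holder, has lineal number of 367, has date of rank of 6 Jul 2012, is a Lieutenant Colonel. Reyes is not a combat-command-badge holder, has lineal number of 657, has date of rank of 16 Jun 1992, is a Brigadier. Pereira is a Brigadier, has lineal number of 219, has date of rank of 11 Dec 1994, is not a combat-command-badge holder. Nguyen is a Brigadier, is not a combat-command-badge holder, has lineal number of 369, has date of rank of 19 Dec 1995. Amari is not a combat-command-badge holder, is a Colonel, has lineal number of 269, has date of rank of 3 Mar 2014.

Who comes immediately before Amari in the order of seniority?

By the first rule: Andersen (a combat-command-badge holder); then Reyes, Horvat, Pereira, Nguyen, Amari, Whitfield and Adeyemi (each not a combat-command-badge holder).
Among Reyes, Horvat, Pereira, Nguyen, Amari, Whitfield and Adeyemi, by grade: Reyes, Horvat, Pereira and Nguyen (Brigadier) before Amari (Colonel) before Whitfield and Adeyemi (Lieutenant Colonel).
Among Reyes, Horvat, Pereira and Nguyen, by date of rank (earlier first): Reyes (16 Jun 1992) before Horvat (21 Mar 1994) before Pereira (11 Dec 1994) before Nguyen (19 Dec 1995).
Among Whitfield and Adeyemi, by date of rank (earlier first): Whitfield (13 Dec 2011) before Adeyemi (6 Jul 2012).
Order: Andersen, Reyes, Horvat, Pereira, Nguyen, Amari, Whitfield, Adeyemi.

Nguyen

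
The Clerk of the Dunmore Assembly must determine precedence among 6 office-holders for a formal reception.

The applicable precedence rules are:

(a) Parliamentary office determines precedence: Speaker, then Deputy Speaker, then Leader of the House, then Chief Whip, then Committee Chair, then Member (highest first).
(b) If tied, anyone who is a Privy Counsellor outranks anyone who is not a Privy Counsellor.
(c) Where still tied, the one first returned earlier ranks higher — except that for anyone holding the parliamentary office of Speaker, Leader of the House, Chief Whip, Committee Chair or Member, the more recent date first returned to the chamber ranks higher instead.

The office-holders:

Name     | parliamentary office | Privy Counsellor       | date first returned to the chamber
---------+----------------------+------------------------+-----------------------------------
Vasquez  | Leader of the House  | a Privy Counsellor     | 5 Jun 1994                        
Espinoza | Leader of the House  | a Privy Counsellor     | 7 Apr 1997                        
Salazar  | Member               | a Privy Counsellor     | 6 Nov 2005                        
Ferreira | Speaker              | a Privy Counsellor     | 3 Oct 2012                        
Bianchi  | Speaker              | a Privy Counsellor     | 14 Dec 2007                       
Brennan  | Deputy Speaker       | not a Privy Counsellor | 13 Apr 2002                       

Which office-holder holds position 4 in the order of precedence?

By parliamentary office: Ferreira and Bianchi (Speaker); then Brennan (Deputy Speaker); then Espinoza and Vasquez (Leader of the House); then Salazar (Member).
Ferreira and Bianchi are each a Privy Counsellor, so the next rule applies.
Among Ferreira and Bianchi, by date first returned to the chamber (later first) (reversed rule for this group): Ferreira (3 Oct 2012) before Bianchi (14 Dec 2007).
Espinoza and Vasquez are each a Privy Counsellor, so the next rule applies.
Among Espinoza and Vasquez, by date first returned to the chamber (later first) (reversed rule for this group): Espinoza (7 Apr 1997) before Vasquez (5 Jun 1994).
Order: Ferreira, Bianchi, Brennan, Espinoza, Vasquez, Salazar.

Espinoza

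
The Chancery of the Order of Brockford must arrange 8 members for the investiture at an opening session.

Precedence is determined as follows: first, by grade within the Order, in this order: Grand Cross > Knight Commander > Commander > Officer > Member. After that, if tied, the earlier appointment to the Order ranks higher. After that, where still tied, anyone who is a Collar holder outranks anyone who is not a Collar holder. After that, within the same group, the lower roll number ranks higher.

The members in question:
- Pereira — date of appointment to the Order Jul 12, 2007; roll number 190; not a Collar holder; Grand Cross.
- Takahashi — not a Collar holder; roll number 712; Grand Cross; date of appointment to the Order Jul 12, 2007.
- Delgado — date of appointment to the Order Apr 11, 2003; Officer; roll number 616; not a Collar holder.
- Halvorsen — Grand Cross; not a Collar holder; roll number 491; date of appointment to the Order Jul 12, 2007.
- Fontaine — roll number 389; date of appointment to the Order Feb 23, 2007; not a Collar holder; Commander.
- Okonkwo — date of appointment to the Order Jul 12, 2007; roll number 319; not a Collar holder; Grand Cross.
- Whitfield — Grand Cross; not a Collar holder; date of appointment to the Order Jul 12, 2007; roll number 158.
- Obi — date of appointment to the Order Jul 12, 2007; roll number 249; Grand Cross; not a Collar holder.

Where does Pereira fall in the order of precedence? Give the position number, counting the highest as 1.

By grade within the Order: Whitfield, Pereira, Obi, Okonkwo, Halvorsen and Takahashi (Grand Cross); then Fontaine (Commander); then Delgado (Officer).
Whitfield, Pereira, Obi, Okonkwo, Halvorsen and Takahashi all have date of appointment to the Order Jul 12, 2007, so the next rule applies.
Whitfield, Pereira, Obi, Okonkwo, Halvorsen and Takahashi are each not a Collar holder, so the next rule applies.
Among Whitfield, Pereira, Obi, Okonkwo, Halvorsen and Takahashi, by roll number (lower first): Whitfield (158) before Pereira (190) before Obi (249) before Okonkwo (319) before Halvorsen (491) before Takahashi (712).
Order: Whitfield, Pereira, Obi, Okonkwo, Halvorsen, Takahashi, Fontaine, Delgado. So position 2.

2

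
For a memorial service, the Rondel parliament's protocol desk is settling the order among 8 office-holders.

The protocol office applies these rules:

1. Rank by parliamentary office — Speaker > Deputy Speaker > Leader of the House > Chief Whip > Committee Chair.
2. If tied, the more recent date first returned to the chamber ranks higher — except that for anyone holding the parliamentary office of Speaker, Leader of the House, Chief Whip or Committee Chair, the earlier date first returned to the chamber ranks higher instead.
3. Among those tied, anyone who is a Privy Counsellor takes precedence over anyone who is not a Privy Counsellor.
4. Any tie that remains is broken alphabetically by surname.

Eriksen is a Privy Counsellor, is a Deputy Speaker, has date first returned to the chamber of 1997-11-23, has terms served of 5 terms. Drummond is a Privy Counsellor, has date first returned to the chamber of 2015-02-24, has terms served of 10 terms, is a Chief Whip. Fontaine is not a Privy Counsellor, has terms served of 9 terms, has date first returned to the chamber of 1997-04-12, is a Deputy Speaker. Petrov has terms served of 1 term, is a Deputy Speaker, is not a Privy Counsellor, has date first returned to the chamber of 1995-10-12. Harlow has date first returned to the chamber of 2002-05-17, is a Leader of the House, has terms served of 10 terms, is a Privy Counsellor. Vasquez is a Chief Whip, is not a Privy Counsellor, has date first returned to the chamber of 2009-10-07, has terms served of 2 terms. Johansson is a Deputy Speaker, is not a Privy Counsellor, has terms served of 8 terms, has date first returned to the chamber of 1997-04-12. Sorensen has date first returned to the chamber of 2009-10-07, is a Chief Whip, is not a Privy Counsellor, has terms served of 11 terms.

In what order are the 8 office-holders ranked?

Eriksen, Fontaine, Johansson, Petrov, Harlow, Sorensen, Vasquez, Drummond

By parliamentary office: Eriksen, Fontaine, Johansson and Petrov (Deputy Speaker); then Harlow (Leader of the House); then Sorensen, Vasquez and Drummond (Chief Whip).
Among Eriksen, Fontaine, Johansson and Petrov, by date first returned to the chamber (later first): Eriksen (1997-11-23) before Fontaine and Johansson (1997-04-12) before Petrov (1995-10-12).
Fontaine and Johansson are each not a Privy Counsellor, so the next rule applies.
Among Fontaine and Johansson, alphabetically by surname: Fontaine before Johansson.
Among Sorensen, Vasquez and Drummond, by date first returned to the chamber (earlier first) (reversed rule for this group): Sorensen and Vasquez (2009-10-07) before Drummond (2015-02-24).
Sorensen and Vasquez are each not a Privy Counsellor, so the next rule applies.
Among Sorensen and Vasquez, alphabetically by surname: Sorensen before Vasquez.
Full order: Eriksen, Fontaine, Johansson, Petrov, Harlow, Sorensen, Vasquez, Drummond.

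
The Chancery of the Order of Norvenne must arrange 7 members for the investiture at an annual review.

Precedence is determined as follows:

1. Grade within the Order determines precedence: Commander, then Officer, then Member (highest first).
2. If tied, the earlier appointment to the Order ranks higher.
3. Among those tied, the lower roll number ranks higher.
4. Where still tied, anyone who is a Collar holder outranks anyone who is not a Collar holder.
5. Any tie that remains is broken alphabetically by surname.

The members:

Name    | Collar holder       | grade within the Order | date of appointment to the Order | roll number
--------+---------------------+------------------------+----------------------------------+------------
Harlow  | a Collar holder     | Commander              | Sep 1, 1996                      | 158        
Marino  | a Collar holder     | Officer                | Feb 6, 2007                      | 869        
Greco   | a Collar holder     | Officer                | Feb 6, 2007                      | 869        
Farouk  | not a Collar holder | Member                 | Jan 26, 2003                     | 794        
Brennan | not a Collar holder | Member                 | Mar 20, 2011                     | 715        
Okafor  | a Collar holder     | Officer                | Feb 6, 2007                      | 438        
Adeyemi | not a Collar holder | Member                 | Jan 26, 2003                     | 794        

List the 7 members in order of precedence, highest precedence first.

By grade within the Order: Harlow (Commander); then Okafor, Greco and Marino (Officer); then Adeyemi, Farouk and Brennan (Member).
Okafor, Greco and Marino all have date of appointment to the Order Feb 6, 2007, so the next rule applies.
Among Okafor, Greco and Marino, by roll number (lower first): Okafor (438) before Greco and Marino (869).
Greco and Marino are each a Collar holder, so the next rule applies.
Among Greco and Marino, alphabetically by surname: Greco before Marino.
Among Adeyemi, Farouk and Brennan, by date of appointment to the Order (earlier first): Adeyemi and Farouk (Jan 26, 2003) before Brennan (Mar 20, 2011).
Adeyemi and Farouk both have roll number 794, so the next rule applies.
Adeyemi and Farouk are each not a Collar holder, so the next rule applies.
Among Adeyemi and Farouk, alphabetically by surname: Adeyemi before Farouk.
Full order: Harlow, Okafor, Greco, Marino, Adeyemi, Farouk, Brennan.

Harlow, Okafor, Greco, Marino, Adeyemi, Farouk, Brennan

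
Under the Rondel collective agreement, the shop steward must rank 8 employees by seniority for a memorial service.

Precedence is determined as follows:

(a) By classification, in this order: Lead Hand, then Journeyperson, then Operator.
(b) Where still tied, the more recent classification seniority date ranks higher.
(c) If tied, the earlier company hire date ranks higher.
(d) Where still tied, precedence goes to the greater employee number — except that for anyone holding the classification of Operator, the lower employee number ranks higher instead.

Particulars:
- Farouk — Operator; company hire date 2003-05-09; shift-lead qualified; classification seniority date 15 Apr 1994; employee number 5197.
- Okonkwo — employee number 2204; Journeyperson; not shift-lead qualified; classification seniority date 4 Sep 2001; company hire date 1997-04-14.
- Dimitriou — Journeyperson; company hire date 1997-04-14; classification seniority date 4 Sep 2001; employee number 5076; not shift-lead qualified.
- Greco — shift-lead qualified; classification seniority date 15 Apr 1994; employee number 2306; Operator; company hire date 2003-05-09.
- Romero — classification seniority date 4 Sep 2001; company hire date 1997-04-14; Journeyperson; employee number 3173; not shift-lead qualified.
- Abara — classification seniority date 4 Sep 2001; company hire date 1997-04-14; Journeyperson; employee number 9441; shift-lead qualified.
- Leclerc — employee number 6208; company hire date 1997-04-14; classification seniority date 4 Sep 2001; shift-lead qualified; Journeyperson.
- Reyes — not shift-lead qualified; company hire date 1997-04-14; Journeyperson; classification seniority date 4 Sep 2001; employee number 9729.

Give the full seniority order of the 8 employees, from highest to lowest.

Reyes, Abara, Leclerc, Dimitriou, Romero, Okonkwo, Greco, Farouk

By classification: Reyes, Abara, Leclerc, Dimitriou, Romero and Okonkwo (Journeyperson); then Greco and Farouk (Operator).
Reyes, Abara, Leclerc, Dimitriou, Romero and Okonkwo all have classification seniority date 4 Sep 2001, so the next rule applies.
Reyes, Abara, Leclerc, Dimitriou, Romero and Okonkwo all have company hire date 1997-04-14, so the next rule applies.
Among Reyes, Abara, Leclerc, Dimitriou, Romero and Okonkwo, by employee number (higher first): Reyes (9729) before Abara (9441) before Leclerc (6208) before Dimitriou (5076) before Romero (3173) before Okonkwo (2204).
Greco and Farouk both have classification seniority date 15 Apr 1994, so the next rule applies.
Greco and Farouk both have company hire date 2003-05-09, so the next rule applies.
Among Greco and Farouk, by employee number (lower first) (reversed rule for this group): Greco (2306) before Farouk (5197).
Full order: Reyes, Abara, Leclerc, Dimitriou, Romero, Okonkwo, Greco, Farouk.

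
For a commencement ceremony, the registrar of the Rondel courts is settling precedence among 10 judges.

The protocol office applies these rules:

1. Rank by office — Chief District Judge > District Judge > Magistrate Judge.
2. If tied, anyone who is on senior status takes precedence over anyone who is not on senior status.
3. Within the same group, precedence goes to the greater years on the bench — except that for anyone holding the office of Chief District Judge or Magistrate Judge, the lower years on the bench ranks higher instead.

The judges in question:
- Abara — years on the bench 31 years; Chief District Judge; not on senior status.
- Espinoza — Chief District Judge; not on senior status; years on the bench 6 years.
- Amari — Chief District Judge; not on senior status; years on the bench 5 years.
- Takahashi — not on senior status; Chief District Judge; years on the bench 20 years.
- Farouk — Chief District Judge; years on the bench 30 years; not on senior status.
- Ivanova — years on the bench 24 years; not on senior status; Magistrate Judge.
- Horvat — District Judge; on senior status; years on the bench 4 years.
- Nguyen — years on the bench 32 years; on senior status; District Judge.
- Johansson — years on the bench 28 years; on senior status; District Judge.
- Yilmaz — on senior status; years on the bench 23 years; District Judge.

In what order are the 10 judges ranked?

Amari, Espinoza, Takahashi, Farouk, Abara, Nguyen, Johansson, Yilmaz, Horvat, Ivanova

By office: Amari, Espinoza, Takahashi, Farouk and Abara (Chief District Judge); then Nguyen, Johansson, Yilmaz and Horvat (District Judge); then Ivanova (Magistrate Judge).
Amari, Espinoza, Takahashi, Farouk and Abara are each not on senior status, so the next rule applies.
Among Amari, Espinoza, Takahashi, Farouk and Abara, by years on the bench (lower first) (reversed rule for this group): Amari (5 years) before Espinoza (6 years) before Takahashi (20 years) before Farouk (30 years) before Abara (31 years).
Nguyen, Johansson, Yilmaz and Horvat are each on senior status, so the next rule applies.
Among Nguyen, Johansson, Yilmaz and Horvat, by years on the bench (higher first): Nguyen (32 years) before Johansson (28 years) before Yilmaz (23 years) before Horvat (4 years).
Full order: Amari, Espinoza, Takahashi, Farouk, Abara, Nguyen, Johansson, Yilmaz, Horvat, Ivanova.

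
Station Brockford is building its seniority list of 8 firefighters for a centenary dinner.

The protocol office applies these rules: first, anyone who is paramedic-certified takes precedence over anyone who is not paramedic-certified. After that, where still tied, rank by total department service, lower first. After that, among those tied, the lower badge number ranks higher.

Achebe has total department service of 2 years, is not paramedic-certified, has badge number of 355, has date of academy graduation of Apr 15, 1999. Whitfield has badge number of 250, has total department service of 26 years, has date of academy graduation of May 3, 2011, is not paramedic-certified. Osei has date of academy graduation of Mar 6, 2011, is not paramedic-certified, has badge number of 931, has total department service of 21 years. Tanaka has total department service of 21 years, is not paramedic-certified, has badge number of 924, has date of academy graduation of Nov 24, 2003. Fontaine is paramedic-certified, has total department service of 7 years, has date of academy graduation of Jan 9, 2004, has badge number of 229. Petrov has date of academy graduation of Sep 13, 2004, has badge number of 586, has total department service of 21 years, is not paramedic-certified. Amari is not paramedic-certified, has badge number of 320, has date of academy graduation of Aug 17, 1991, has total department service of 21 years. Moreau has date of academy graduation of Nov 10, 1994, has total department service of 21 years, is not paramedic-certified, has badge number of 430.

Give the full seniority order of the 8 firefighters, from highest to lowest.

Fontaine, Achebe, Amari, Moreau, Petrov, Tanaka, Osei, Whitfield

By the first rule: Fontaine (paramedic-certified); then Achebe, Amari, Moreau, Petrov, Tanaka, Osei and Whitfield (each not paramedic-certified).
Among Achebe, Amari, Moreau, Petrov, Tanaka, Osei and Whitfield, by total department service (lower first): Achebe (2 years) before Amari, Moreau, Petrov, Tanaka and Osei (21 years) before Whitfield (26 years).
Among Amari, Moreau, Petrov, Tanaka and Osei, by badge number (lower first): Amari (320) before Moreau (430) before Petrov (586) before Tanaka (924) before Osei (931).
Full order: Fontaine, Achebe, Amari, Moreau, Petrov, Tanaka, Osei, Whitfield.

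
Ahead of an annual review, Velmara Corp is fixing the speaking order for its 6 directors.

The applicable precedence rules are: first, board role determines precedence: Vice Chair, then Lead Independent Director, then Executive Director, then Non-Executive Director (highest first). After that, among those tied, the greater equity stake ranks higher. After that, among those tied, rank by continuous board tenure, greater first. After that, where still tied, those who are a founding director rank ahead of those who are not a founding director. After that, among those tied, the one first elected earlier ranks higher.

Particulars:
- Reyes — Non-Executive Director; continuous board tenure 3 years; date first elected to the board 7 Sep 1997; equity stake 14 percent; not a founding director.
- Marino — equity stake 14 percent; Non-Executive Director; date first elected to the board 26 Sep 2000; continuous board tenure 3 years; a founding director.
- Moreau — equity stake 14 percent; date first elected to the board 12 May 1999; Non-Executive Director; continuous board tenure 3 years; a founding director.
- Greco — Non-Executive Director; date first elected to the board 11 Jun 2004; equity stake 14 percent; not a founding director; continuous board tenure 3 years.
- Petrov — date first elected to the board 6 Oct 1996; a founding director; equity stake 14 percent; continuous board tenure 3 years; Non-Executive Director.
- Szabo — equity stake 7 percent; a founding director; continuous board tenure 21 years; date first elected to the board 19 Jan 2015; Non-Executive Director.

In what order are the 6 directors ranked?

By board role: Petrov, Moreau, Marino, Reyes, Greco and Szabo (Non-Executive Director).
Among Petrov, Moreau, Marino, Reyes, Greco and Szabo, by equity stake (higher first): Petrov, Moreau, Marino, Reyes and Greco (14 percent) before Szabo (7 percent).
Petrov, Moreau, Marino, Reyes and Greco all have continuous board tenure 3 years, so the next rule applies.
Among Petrov, Moreau, Marino, Reyes and Greco, a founding director before not a founding director: Petrov, Moreau and Marino (a founding director) before Reyes and Greco (not a founding director).
Among Petrov, Moreau and Marino, by date first elected to the board (earlier first): Petrov (6 Oct 1996) before Moreau (12 May 1999) before Marino (26 Sep 2000).
Among Reyes and Greco, by date first elected to the board (earlier first): Reyes (7 Sep 1997) before Greco (11 Jun 2004).
Full order: Petrov, Moreau, Marino, Reyes, Greco, Szabo.

Petrov, Moreau, Marino, Reyes, Greco, Szabo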